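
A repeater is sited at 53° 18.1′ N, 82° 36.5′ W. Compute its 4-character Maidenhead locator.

Add 180° to longitude and 90° to latitude: 97.39, 143.30.
Field: lon ⌊97.39/20⌋ = 4 → E; lat ⌊143.30/10⌋ = 14 → O.
Square: lon ⌊17.39/2⌋ = 8; lat ⌊3.30/1⌋ = 3.

EO83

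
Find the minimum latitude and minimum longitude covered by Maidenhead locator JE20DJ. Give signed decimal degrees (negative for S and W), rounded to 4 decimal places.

-49.6250, 4.2500

Field J=9, E=4: +9·20° lon, +4·10° lat → SW at lon 0°, lat -50°.
Square 2, 0: +2·2° lon, +0·1° lat → SW at lon 4°, lat -50°.
Subsquare d=3, j=9: +3·0.0833333° lon, +9·0.0416667° lat → SW at lon 4.25°, lat -49.625°.
latitude -49.6250, longitude 4.2500.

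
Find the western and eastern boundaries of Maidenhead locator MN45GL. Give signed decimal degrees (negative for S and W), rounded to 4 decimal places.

68.5000, 68.5833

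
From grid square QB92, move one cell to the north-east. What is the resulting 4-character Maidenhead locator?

Longitude square 9; +1 → 10, wraps to 0, carry into field.
Longitude field Q = 16; +1 → 17 = R.
Latitude square 2; +1 → 3.

RB03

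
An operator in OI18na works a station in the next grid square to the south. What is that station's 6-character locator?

OI17nx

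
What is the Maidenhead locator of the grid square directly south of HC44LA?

HC43lx

Latitude subsquare a = 0; −1 → -1, wraps to 23 = x, carry into square.
Latitude square 4; −1 → 3.
The longitude characters are unchanged.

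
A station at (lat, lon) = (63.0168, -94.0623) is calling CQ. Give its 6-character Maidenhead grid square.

Add 180° to longitude and 90° to latitude: 85.9377, 153.0168.
Field: 85.9377/20 → 4 → E, 153.0168/10 → 15 → P; chars EP.
Square: 5.9377/2 → 2, 3.0168/1 → 3; chars 23.
Subsquare: 1.9377/0.0833333 → 23 → x, 0.0168/0.0416667 → 0 → a; chars xa.

EP23xa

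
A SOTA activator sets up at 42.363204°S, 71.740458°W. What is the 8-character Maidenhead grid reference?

Add 180° to longitude and 90° to latitude: 108.25954, 47.63680.
Field: 108.25954/20 → 5 → F, 47.63680/10 → 4 → E; chars FE.
Square: 8.25954/2 → 4, 7.63680/1 → 7; chars 47.
Subsquare: 0.25954/0.0833333 → 3 → d, 0.63680/0.0416667 → 15 → p; chars dp.
Extended square: 0.00954/0.00833333 → 1, 0.01180/0.00416667 → 2; chars 12.

FE47dp12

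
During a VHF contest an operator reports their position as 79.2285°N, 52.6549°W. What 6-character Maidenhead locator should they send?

Add 180° to longitude and 90° to latitude: 127.3451, 169.2285.
Field: 127.3451/20 → 6 → G, 169.2285/10 → 16 → Q; chars GQ.
Square: 7.3451/2 → 3, 9.2285/1 → 9; chars 39.
Subsquare: 1.3451/0.0833333 → 16 → q, 0.2285/0.0416667 → 5 → f; chars qf.

GQ39qf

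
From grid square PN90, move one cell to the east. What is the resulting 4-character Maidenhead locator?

QN00

Longitude square 9; +1 → 10, wraps to 0, carry into field.
Longitude field P = 15; +1 → 16 = Q.
The latitude characters are unchanged.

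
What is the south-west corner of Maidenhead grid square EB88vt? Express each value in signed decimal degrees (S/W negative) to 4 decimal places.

-71.2083, -82.2500

Field E=4, B=1: +4·20° lon, +1·10° lat → SW at lon -100°, lat -80°.
Square 8, 8: +8·2° lon, +8·1° lat → SW at lon -84°, lat -72°.
Subsquare v=21, t=19: +21·0.0833333° lon, +19·0.0416667° lat → SW at lon -82.25°, lat -71.2083°.
latitude -71.2083, longitude -82.2500.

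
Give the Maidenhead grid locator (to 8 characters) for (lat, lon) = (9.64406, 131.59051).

Offset from 180°W / 90°S: lon 311.59051°, lat 99.64406°.
Field: lon ⌊311.59051/20⌋ = 15 → P; lat ⌊99.64406/10⌋ = 9 → J.
Square: lon ⌊11.59051/2⌋ = 5; lat ⌊9.64406/1⌋ = 9.
Subsquare: lon ⌊1.59051/0.0833333⌋ = 19 → t; lat ⌊0.64406/0.0416667⌋ = 15 → p.
Extended square: lon ⌊0.00718/0.00833333⌋ = 0; lat ⌊0.01906/0.00416667⌋ = 4.

PJ59tp04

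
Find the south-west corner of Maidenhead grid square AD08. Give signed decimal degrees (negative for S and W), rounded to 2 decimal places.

-52.00, -180.00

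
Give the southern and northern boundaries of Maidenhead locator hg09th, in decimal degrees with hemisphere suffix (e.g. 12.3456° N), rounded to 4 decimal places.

20.7083° S, 20.6667° S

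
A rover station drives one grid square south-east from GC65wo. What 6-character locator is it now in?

GC65xn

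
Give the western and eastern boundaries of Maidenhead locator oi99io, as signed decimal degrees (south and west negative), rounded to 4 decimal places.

118.6667, 118.7500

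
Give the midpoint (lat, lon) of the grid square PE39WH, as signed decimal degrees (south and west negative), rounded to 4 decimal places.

Field P=15, E=4: +15·20° lon, +4·10° lat → SW at lon 120°, lat -50°.
Square 3, 9: +3·2° lon, +9·1° lat → SW at lon 126°, lat -41°.
Subsquare w=22, h=7: +22·0.0833333° lon, +7·0.0416667° lat → SW at lon 127.833°, lat -40.7083°.
Cell spans 0.0833333° lon × 0.0416667° lat. Centre is SW corner plus half of each.
latitude -40.6875, longitude 127.8750.

-40.6875, 127.8750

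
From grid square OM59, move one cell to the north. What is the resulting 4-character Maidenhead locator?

ON50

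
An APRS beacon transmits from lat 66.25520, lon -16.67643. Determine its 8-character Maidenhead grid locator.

IP16pg81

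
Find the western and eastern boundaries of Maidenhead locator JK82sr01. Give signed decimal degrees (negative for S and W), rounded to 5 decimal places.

Field J=9, K=10: +9·20° lon, +10·10° lat → SW at lon 0°, lat 10°.
Square 8, 2: +8·2° lon, +2·1° lat → SW at lon 16°, lat 12°.
Subsquare s=18, r=17: +18·0.0833333° lon, +17·0.0416667° lat → SW at lon 17.5°, lat 12.7083°.
Extended square 0, 1: +0·0.00833333° lon, +1·0.00416667° lat → SW at lon 17.5°, lat 12.7125°.
Cell spans 0.00833333° lon × 0.00416667° lat.
west 17.50000, east 17.50833.

17.50000, 17.50833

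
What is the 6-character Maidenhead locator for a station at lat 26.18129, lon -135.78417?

Shift to the Maidenhead origin (180°W, 90°S): lon 44.2158, lat 116.1813.
Field (20°×10°, letters A–R): lon ⌊44.2158/20⌋ = 2 → C; lat ⌊116.1813/10⌋ = 11 → L.
Square (2°×1°, digits 0–9): lon ⌊4.2158/2⌋ = 2; lat ⌊6.1813/1⌋ = 6.
Subsquare (5′×2.5′, letters a–x): lon ⌊0.2158/0.0833333⌋ = 2 → c; lat ⌊0.1813/0.0416667⌋ = 4 → e.

CL26ce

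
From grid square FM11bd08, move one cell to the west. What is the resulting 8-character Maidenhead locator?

FM11ad98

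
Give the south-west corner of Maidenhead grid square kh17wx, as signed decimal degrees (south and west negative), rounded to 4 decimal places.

-12.0417, 23.8333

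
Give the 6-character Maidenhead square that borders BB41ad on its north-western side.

Longitude subsquare a = 0; −1 → -1, wraps to 23 = x, carry into square.
Longitude square 4; −1 → 3.
Latitude subsquare d = 3; +1 → 4 = e.

BB31xe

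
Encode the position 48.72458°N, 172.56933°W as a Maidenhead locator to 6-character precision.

AN38rr

Shift to the Maidenhead origin (180°W, 90°S): lon 7.4307, lat 138.7246.
Field: lon ⌊7.4307/20⌋ = 0 → A; lat ⌊138.7246/10⌋ = 13 → N.
Square: lon ⌊7.4307/2⌋ = 3; lat ⌊8.7246/1⌋ = 8.
Subsquare: lon ⌊1.4307/0.0833333⌋ = 17 → r; lat ⌊0.7246/0.0416667⌋ = 17 → r.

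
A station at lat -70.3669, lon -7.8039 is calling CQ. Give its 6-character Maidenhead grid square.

Add 180° to longitude and 90° to latitude: 172.1961, 19.6331.
Field (20°×10°, letters A–R): lon ⌊172.1961/20⌋ = 8 → I; lat ⌊19.6331/10⌋ = 1 → B.
Square (2°×1°, digits 0–9): lon ⌊12.1961/2⌋ = 6; lat ⌊9.6331/1⌋ = 9.
Subsquare (5′×2.5′, letters a–x): lon ⌊0.1961/0.0833333⌋ = 2 → c; lat ⌊0.6331/0.0416667⌋ = 15 → p.

IB69cp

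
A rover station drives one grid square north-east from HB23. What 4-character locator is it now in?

HB34

Longitude square 2; +1 → 3.
Latitude square 3; +1 → 4.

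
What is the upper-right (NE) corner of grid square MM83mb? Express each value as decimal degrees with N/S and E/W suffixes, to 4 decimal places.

33.0833° N, 77.0833° E

Field M=12, M=12: +12·20° lon, +12·10° lat → SW at lon 60°, lat 30°.
Square 8, 3: +8·2° lon, +3·1° lat → SW at lon 76°, lat 33°.
Subsquare m=12, b=1: +12·0.0833333° lon, +1·0.0416667° lat → SW at lon 77°, lat 33.0417°.
Cell spans 0.0833333° lon × 0.0416667° lat. NE corner is SW corner plus one full cell.
latitude 33.0833° N, longitude 77.0833° E.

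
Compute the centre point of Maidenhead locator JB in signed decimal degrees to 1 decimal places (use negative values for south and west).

Field J=9, B=1: +9·20° lon, +1·10° lat → SW at lon 0°, lat -80°.
Cell spans 20° lon × 10° lat. Centre is SW corner plus half of each.
latitude -75.0, longitude 10.0.

-75.0, 10.0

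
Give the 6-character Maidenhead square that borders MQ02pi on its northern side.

MQ02pj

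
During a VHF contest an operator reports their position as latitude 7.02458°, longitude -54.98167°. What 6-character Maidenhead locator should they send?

Shift to the Maidenhead origin (180°W, 90°S): lon 125.0183, lat 97.0246.
Field: 125.0183/20 → 6 → G, 97.0246/10 → 9 → J; chars GJ.
Square: 5.0183/2 → 2, 7.0246/1 → 7; chars 27.
Subsquare: 1.0183/0.0833333 → 12 → m, 0.0246/0.0416667 → 0 → a; chars ma.

GJ27ma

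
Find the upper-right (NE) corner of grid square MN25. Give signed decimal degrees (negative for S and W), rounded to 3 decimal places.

46.000, 66.000

Field M=12, N=13: +12·20° lon, +13·10° lat → SW at lon 60°, lat 40°.
Square 2, 5: +2·2° lon, +5·1° lat → SW at lon 64°, lat 45°.
Cell spans 2° lon × 1° lat. NE corner is SW corner plus one full cell.
latitude 46.000, longitude 66.000.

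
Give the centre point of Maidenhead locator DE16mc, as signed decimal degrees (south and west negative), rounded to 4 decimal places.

-43.8958, -116.9583

Field D=3, E=4: +3·20° lon, +4·10° lat → SW at lon -120°, lat -50°.
Square 1, 6: +1·2° lon, +6·1° lat → SW at lon -118°, lat -44°.
Subsquare m=12, c=2: +12·0.0833333° lon, +2·0.0416667° lat → SW at lon -117°, lat -43.9167°.
Cell spans 0.0833333° lon × 0.0416667° lat. Centre is SW corner plus half of each.
latitude -43.8958, longitude -116.9583.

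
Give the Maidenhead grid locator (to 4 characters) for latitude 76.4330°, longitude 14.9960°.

JQ76

Offset from 180°W / 90°S: lon 195.00°, lat 166.43°.
Field: lon ⌊195.00/20⌋ = 9 → J; lat ⌊166.43/10⌋ = 16 → Q.
Square: lon ⌊15.00/2⌋ = 7; lat ⌊6.43/1⌋ = 6.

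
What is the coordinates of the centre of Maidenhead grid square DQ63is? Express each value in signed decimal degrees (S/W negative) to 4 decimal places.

73.7708, -107.2917

Field D=3, Q=16: +3·20° lon, +16·10° lat → SW at lon -120°, lat 70°.
Square 6, 3: +6·2° lon, +3·1° lat → SW at lon -108°, lat 73°.
Subsquare i=8, s=18: +8·0.0833333° lon, +18·0.0416667° lat → SW at lon -107.333°, lat 73.75°.
Cell spans 0.0833333° lon × 0.0416667° lat. Centre is SW corner plus half of each.
latitude 73.7708, longitude -107.2917.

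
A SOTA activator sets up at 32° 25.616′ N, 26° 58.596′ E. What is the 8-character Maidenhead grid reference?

KM32lk72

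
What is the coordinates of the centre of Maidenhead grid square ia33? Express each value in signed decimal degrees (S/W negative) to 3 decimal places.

-86.500, -13.000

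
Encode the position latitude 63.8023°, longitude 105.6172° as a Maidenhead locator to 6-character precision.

Add 180° to longitude and 90° to latitude: 285.6172, 153.8023.
Field: 285.6172/20 → 14 → O, 153.8023/10 → 15 → P; chars OP.
Square: 5.6172/2 → 2, 3.8023/1 → 3; chars 23.
Subsquare: 1.6172/0.0833333 → 19 → t, 0.8023/0.0416667 → 19 → t; chars tt.

OP23tt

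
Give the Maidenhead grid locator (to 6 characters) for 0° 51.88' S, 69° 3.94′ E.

MI49md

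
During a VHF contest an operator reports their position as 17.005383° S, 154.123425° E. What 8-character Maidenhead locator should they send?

QH72bx48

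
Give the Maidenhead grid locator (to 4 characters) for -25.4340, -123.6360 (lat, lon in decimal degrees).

Add 180° to longitude and 90° to latitude: 56.36, 64.57.
Field: lon ⌊56.36/20⌋ = 2 → C; lat ⌊64.57/10⌋ = 6 → G.
Square: lon ⌊16.36/2⌋ = 8; lat ⌊4.57/1⌋ = 4.

CG84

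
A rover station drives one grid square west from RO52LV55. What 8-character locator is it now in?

RO52lv45

Longitude extended square 5; −1 → 4.
The latitude characters are unchanged.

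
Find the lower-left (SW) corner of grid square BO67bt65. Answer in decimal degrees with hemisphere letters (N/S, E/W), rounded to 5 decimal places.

Field B=1, O=14: +1·20° lon, +14·10° lat → SW at lon -160°, lat 50°.
Square 6, 7: +6·2° lon, +7·1° lat → SW at lon -148°, lat 57°.
Subsquare b=1, t=19: +1·0.0833333° lon, +19·0.0416667° lat → SW at lon -147.917°, lat 57.7917°.
Extended square 6, 5: +6·0.00833333° lon, +5·0.00416667° lat → SW at lon -147.867°, lat 57.8125°.
latitude 57.81250° N, longitude 147.86667° W.

57.81250° N, 147.86667° W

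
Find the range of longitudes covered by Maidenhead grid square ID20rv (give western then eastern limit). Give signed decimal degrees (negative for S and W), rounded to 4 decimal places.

Field I=8, D=3: +8·20° lon, +3·10° lat → SW at lon -20°, lat -60°.
Square 2, 0: +2·2° lon, +0·1° lat → SW at lon -16°, lat -60°.
Subsquare r=17, v=21: +17·0.0833333° lon, +21·0.0416667° lat → SW at lon -14.5833°, lat -59.125°.
Cell spans 0.0833333° lon × 0.0416667° lat.
west -14.5833, east -14.5000.

-14.5833, -14.5000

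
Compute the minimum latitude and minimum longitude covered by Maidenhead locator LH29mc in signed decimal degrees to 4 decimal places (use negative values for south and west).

-10.9167, 45.0000

Field L=11, H=7: +11·20° lon, +7·10° lat → SW at lon 40°, lat -20°.
Square 2, 9: +2·2° lon, +9·1° lat → SW at lon 44°, lat -11°.
Subsquare m=12, c=2: +12·0.0833333° lon, +2·0.0416667° lat → SW at lon 45°, lat -10.9167°.
latitude -10.9167, longitude 45.0000.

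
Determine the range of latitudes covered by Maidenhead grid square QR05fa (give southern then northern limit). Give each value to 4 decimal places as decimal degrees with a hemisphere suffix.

85.0000° N, 85.0417° N

Field Q=16, R=17: +16·20° lon, +17·10° lat → SW at lon 140°, lat 80°.
Square 0, 5: +0·2° lon, +5·1° lat → SW at lon 140°, lat 85°.
Subsquare f=5, a=0: +5·0.0833333° lon, +0·0.0416667° lat → SW at lon 140.417°, lat 85°.
Cell spans 0.0833333° lon × 0.0416667° lat.
south 85.0000° N, north 85.0417° N.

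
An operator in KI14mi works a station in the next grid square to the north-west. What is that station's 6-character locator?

KI14lj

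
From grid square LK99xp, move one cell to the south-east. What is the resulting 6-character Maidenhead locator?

Longitude subsquare x = 23; +1 → 24, wraps to 0 = a, carry into square.
Longitude square 9; +1 → 10, wraps to 0, carry into field.
Longitude field L = 11; +1 → 12 = M.
Latitude subsquare p = 15; −1 → 14 = o.

MK09ao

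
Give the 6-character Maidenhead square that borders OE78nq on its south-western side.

OE78mp

Longitude subsquare n = 13; −1 → 12 = m.
Latitude subsquare q = 16; −1 → 15 = p.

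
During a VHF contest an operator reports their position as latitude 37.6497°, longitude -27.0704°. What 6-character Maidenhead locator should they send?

HM67lp

Add 180° to longitude and 90° to latitude: 152.9296, 127.6497.
Field: lon ⌊152.9296/20⌋ = 7 → H; lat ⌊127.6497/10⌋ = 12 → M.
Square: lon ⌊12.9296/2⌋ = 6; lat ⌊7.6497/1⌋ = 7.
Subsquare: lon ⌊0.9296/0.0833333⌋ = 11 → l; lat ⌊0.6497/0.0416667⌋ = 15 → p.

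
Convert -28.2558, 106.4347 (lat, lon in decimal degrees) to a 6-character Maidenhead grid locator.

OG31fr

Offset from 180°W / 90°S: lon 286.4347°, lat 61.7442°.
Field: 286.4347/20 → 14 → O, 61.7442/10 → 6 → G; chars OG.
Square: 6.4347/2 → 3, 1.7442/1 → 1; chars 31.
Subsquare: 0.4347/0.0833333 → 5 → f, 0.7442/0.0416667 → 17 → r; chars fr.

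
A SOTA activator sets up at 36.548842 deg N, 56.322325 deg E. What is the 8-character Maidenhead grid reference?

Add 180° to longitude and 90° to latitude: 236.32233, 126.54884.
Field: lon ⌊236.32233/20⌋ = 11 → L; lat ⌊126.54884/10⌋ = 12 → M.
Square: lon ⌊16.32233/2⌋ = 8; lat ⌊6.54884/1⌋ = 6.
Subsquare: lon ⌊0.32233/0.0833333⌋ = 3 → d; lat ⌊0.54884/0.0416667⌋ = 13 → n.
Extended square: lon ⌊0.07233/0.00833333⌋ = 8; lat ⌊0.00718/0.00416667⌋ = 1.

LM86dn81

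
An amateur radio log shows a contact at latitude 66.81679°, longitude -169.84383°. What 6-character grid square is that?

Shift to the Maidenhead origin (180°W, 90°S): lon 10.1562, lat 156.8168.
Field: 10.1562/20 → 0 → A, 156.8168/10 → 15 → P; chars AP.
Square: 10.1562/2 → 5, 6.8168/1 → 6; chars 56.
Subsquare: 0.1562/0.0833333 → 1 → b, 0.8168/0.0416667 → 19 → t; chars bt.

AP56bt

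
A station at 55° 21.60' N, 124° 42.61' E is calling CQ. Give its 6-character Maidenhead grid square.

Shift to the Maidenhead origin (180°W, 90°S): lon 304.7102, lat 145.3600.
Field (20°×10°, letters A–R): lon ⌊304.7102/20⌋ = 15 → P; lat ⌊145.3600/10⌋ = 14 → O.
Square (2°×1°, digits 0–9): lon ⌊4.7102/2⌋ = 2; lat ⌊5.3600/1⌋ = 5.
Subsquare (5′×2.5′, letters a–x): lon ⌊0.7102/0.0833333⌋ = 8 → i; lat ⌊0.3600/0.0416667⌋ = 8 → i.

PO25ii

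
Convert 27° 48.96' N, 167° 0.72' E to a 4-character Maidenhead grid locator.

RL37

Add 180° to longitude and 90° to latitude: 347.01, 117.82.
Field: 347.01/20 → 17 → R, 117.82/10 → 11 → L; chars RL.
Square: 7.01/2 → 3, 7.82/1 → 7; chars 37.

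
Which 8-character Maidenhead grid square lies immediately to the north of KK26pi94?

KK26pi95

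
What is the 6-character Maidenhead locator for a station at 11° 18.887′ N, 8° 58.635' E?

JK41lh

Shift to the Maidenhead origin (180°W, 90°S): lon 188.9772, lat 101.3148.
Field: lon ⌊188.9772/20⌋ = 9 → J; lat ⌊101.3148/10⌋ = 10 → K.
Square: lon ⌊8.9772/2⌋ = 4; lat ⌊1.3148/1⌋ = 1.
Subsquare: lon ⌊0.9772/0.0833333⌋ = 11 → l; lat ⌊0.3148/0.0416667⌋ = 7 → h.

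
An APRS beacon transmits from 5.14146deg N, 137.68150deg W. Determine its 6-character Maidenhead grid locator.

CJ15dd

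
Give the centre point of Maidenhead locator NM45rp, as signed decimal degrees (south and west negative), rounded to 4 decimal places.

Field N=13, M=12: +13·20° lon, +12·10° lat → SW at lon 80°, lat 30°.
Square 4, 5: +4·2° lon, +5·1° lat → SW at lon 88°, lat 35°.
Subsquare r=17, p=15: +17·0.0833333° lon, +15·0.0416667° lat → SW at lon 89.4167°, lat 35.625°.
Cell spans 0.0833333° lon × 0.0416667° lat. Centre is SW corner plus half of each.
latitude 35.6458, longitude 89.4583.

35.6458, 89.4583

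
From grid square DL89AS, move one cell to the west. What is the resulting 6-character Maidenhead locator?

DL79xs

Longitude subsquare a = 0; −1 → -1, wraps to 23 = x, carry into square.
Longitude square 8; −1 → 7.
The latitude characters are unchanged.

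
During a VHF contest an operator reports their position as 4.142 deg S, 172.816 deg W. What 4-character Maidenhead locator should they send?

AI35

Add 180° to longitude and 90° to latitude: 7.18, 85.86.
Field: 7.18/20 → 0 → A, 85.86/10 → 8 → I; chars AI.
Square: 7.18/2 → 3, 5.86/1 → 5; chars 35.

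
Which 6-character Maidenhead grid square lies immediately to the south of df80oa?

DE89ox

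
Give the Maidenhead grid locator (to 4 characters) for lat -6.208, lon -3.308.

II83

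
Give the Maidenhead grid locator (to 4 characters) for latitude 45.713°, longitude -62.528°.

Add 180° to longitude and 90° to latitude: 117.47, 135.71.
Field (20°×10°, letters A–R): 117.47/20 → 5 → F, 135.71/10 → 13 → N; chars FN.
Square (2°×1°, digits 0–9): 17.47/2 → 8, 5.71/1 → 5; chars 85.

FN85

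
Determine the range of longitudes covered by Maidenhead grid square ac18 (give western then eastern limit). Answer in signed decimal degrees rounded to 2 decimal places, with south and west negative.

-178.00, -176.00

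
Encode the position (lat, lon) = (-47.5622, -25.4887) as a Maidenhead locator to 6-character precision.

HE72gk

Add 180° to longitude and 90° to latitude: 154.5113, 42.4378.
Field: 154.5113/20 → 7 → H, 42.4378/10 → 4 → E; chars HE.
Square: 14.5113/2 → 7, 2.4378/1 → 2; chars 72.
Subsquare: 0.5113/0.0833333 → 6 → g, 0.4378/0.0416667 → 10 → k; chars gk.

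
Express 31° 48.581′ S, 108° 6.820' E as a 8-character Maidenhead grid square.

OF48be35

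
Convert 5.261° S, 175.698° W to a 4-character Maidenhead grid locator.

AI24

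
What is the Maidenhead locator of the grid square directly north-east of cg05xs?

CG15at

Longitude subsquare x = 23; +1 → 24, wraps to 0 = a, carry into square.
Longitude square 0; +1 → 1.
Latitude subsquare s = 18; +1 → 19 = t.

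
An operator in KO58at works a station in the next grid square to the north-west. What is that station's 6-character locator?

KO48xu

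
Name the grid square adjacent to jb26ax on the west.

JB16xx

Longitude subsquare a = 0; −1 → -1, wraps to 23 = x, carry into square.
Longitude square 2; −1 → 1.
The latitude characters are unchanged.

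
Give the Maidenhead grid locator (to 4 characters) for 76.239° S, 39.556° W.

HB03

Add 180° to longitude and 90° to latitude: 140.44, 13.76.
Field: 140.44/20 → 7 → H, 13.76/10 → 1 → B; chars HB.
Square: 0.44/2 → 0, 3.76/1 → 3; chars 03.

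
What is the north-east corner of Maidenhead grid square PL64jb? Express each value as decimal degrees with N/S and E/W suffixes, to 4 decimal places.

Field P=15, L=11: +15·20° lon, +11·10° lat → SW at lon 120°, lat 20°.
Square 6, 4: +6·2° lon, +4·1° lat → SW at lon 132°, lat 24°.
Subsquare j=9, b=1: +9·0.0833333° lon, +1·0.0416667° lat → SW at lon 132.75°, lat 24.0417°.
Cell spans 0.0833333° lon × 0.0416667° lat. NE corner is SW corner plus one full cell.
latitude 24.0833° N, longitude 132.8333° E.

24.0833° N, 132.8333° E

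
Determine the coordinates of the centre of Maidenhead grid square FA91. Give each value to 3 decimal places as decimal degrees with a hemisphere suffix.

Field F=5, A=0: +5·20° lon, +0·10° lat → SW at lon -80°, lat -90°.
Square 9, 1: +9·2° lon, +1·1° lat → SW at lon -62°, lat -89°.
Cell spans 2° lon × 1° lat. Centre is SW corner plus half of each.
latitude 88.500° S, longitude 61.000° W.

88.500° S, 61.000° W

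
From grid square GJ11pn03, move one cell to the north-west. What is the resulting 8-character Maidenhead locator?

GJ11on94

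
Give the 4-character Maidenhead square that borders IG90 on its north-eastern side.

JG01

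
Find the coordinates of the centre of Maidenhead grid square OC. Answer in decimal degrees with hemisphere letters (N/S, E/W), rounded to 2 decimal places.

65.00° S, 110.00° E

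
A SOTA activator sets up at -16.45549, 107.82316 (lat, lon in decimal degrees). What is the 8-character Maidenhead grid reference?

OH33vn80

Shift to the Maidenhead origin (180°W, 90°S): lon 287.82316, lat 73.54451.
Field: lon ⌊287.82316/20⌋ = 14 → O; lat ⌊73.54451/10⌋ = 7 → H.
Square: lon ⌊7.82316/2⌋ = 3; lat ⌊3.54451/1⌋ = 3.
Subsquare: lon ⌊1.82316/0.0833333⌋ = 21 → v; lat ⌊0.54451/0.0416667⌋ = 13 → n.
Extended square: lon ⌊0.07316/0.00833333⌋ = 8; lat ⌊0.00284/0.00416667⌋ = 0.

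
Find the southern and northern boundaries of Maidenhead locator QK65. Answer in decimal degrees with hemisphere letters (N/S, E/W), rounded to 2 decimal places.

15.00° N, 16.00° N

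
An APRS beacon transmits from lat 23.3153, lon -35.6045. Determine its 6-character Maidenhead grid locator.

HL23eh

Add 180° to longitude and 90° to latitude: 144.3955, 113.3153.
Field (20°×10°, letters A–R): 144.3955/20 → 7 → H, 113.3153/10 → 11 → L; chars HL.
Square (2°×1°, digits 0–9): 4.3955/2 → 2, 3.3153/1 → 3; chars 23.
Subsquare (5′×2.5′, letters a–x): 0.3955/0.0833333 → 4 → e, 0.3153/0.0416667 → 7 → h; chars eh.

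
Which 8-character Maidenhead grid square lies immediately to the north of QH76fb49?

Latitude extended square 9; +1 → 10, wraps to 0, carry into subsquare.
Latitude subsquare b = 1; +1 → 2 = c.
The longitude characters are unchanged.

QH76fc40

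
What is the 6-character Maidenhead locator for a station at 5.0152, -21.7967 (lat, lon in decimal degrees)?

HJ95ca

Add 180° to longitude and 90° to latitude: 158.2033, 95.0152.
Field: lon ⌊158.2033/20⌋ = 7 → H; lat ⌊95.0152/10⌋ = 9 → J.
Square: lon ⌊18.2033/2⌋ = 9; lat ⌊5.0152/1⌋ = 5.
Subsquare: lon ⌊0.2033/0.0833333⌋ = 2 → c; lat ⌊0.0152/0.0416667⌋ = 0 → a.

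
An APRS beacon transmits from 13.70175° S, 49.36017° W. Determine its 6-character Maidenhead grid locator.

GH56hh

Shift to the Maidenhead origin (180°W, 90°S): lon 130.6398, lat 76.2982.
Field (20°×10°, letters A–R): lon ⌊130.6398/20⌋ = 6 → G; lat ⌊76.2982/10⌋ = 7 → H.
Square (2°×1°, digits 0–9): lon ⌊10.6398/2⌋ = 5; lat ⌊6.2982/1⌋ = 6.
Subsquare (5′×2.5′, letters a–x): lon ⌊0.6398/0.0833333⌋ = 7 → h; lat ⌊0.2982/0.0416667⌋ = 7 → h.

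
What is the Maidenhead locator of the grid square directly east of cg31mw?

CG31nw

Longitude subsquare m = 12; +1 → 13 = n.
The latitude characters are unchanged.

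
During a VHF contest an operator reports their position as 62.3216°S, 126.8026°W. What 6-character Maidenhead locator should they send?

CC67oq

Offset from 180°W / 90°S: lon 53.1974°, lat 27.6784°.
Field: lon ⌊53.1974/20⌋ = 2 → C; lat ⌊27.6784/10⌋ = 2 → C.
Square: lon ⌊13.1974/2⌋ = 6; lat ⌊7.6784/1⌋ = 7.
Subsquare: lon ⌊1.1974/0.0833333⌋ = 14 → o; lat ⌊0.6784/0.0416667⌋ = 16 → q.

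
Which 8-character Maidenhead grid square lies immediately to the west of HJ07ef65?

HJ07ef55

Longitude extended square 6; −1 → 5.
The latitude characters are unchanged.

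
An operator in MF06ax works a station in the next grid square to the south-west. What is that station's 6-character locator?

LF96xw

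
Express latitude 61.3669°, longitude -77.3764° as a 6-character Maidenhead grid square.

Shift to the Maidenhead origin (180°W, 90°S): lon 102.6236, lat 151.3669.
Field: 102.6236/20 → 5 → F, 151.3669/10 → 15 → P; chars FP.
Square: 2.6236/2 → 1, 1.3669/1 → 1; chars 11.
Subsquare: 0.6236/0.0833333 → 7 → h, 0.3669/0.0416667 → 8 → i; chars hi.

FP11hi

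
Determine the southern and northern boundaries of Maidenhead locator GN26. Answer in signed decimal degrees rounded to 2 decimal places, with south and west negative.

46.00, 47.00

Field G=6, N=13: +6·20° lon, +13·10° lat → SW at lon -60°, lat 40°.
Square 2, 6: +2·2° lon, +6·1° lat → SW at lon -56°, lat 46°.
Cell spans 2° lon × 1° lat.
south 46.00, north 47.00.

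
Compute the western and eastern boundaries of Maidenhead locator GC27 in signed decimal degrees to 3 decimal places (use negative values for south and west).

Field G=6, C=2: +6·20° lon, +2·10° lat → SW at lon -60°, lat -70°.
Square 2, 7: +2·2° lon, +7·1° lat → SW at lon -56°, lat -63°.
Cell spans 2° lon × 1° lat.
west -56.000, east -54.000.

-56.000, -54.000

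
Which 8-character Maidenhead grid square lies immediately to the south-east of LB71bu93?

LB71cu02

Longitude extended square 9; +1 → 10, wraps to 0, carry into subsquare.
Longitude subsquare b = 1; +1 → 2 = c.
Latitude extended square 3; −1 → 2.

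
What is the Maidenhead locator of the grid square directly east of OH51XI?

Longitude subsquare x = 23; +1 → 24, wraps to 0 = a, carry into square.
Longitude square 5; +1 → 6.
The latitude characters are unchanged.

OH61ai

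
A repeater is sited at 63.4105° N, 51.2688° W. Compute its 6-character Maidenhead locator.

Add 180° to longitude and 90° to latitude: 128.7312, 153.4105.
Field: 128.7312/20 → 6 → G, 153.4105/10 → 15 → P; chars GP.
Square: 8.7312/2 → 4, 3.4105/1 → 3; chars 43.
Subsquare: 0.7312/0.0833333 → 8 → i, 0.4105/0.0416667 → 9 → j; chars ij.

GP43ij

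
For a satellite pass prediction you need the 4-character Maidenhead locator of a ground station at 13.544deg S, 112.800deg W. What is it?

DH36

Shift to the Maidenhead origin (180°W, 90°S): lon 67.20, lat 76.46.
Field: 67.20/20 → 3 → D, 76.46/10 → 7 → H; chars DH.
Square: 7.20/2 → 3, 6.46/1 → 6; chars 36.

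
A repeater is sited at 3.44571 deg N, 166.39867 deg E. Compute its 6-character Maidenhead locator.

Offset from 180°W / 90°S: lon 346.3987°, lat 93.4457°.
Field (20°×10°, letters A–R): 346.3987/20 → 17 → R, 93.4457/10 → 9 → J; chars RJ.
Square (2°×1°, digits 0–9): 6.3987/2 → 3, 3.4457/1 → 3; chars 33.
Subsquare (5′×2.5′, letters a–x): 0.3987/0.0833333 → 4 → e, 0.4457/0.0416667 → 10 → k; chars ek.

RJ33ek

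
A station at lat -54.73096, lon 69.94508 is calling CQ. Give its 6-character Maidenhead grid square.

MD45xg

Add 180° to longitude and 90° to latitude: 249.9451, 35.2690.
Field: lon ⌊249.9451/20⌋ = 12 → M; lat ⌊35.2690/10⌋ = 3 → D.
Square: lon ⌊9.9451/2⌋ = 4; lat ⌊5.2690/1⌋ = 5.
Subsquare: lon ⌊1.9451/0.0833333⌋ = 23 → x; lat ⌊0.2690/0.0416667⌋ = 6 → g.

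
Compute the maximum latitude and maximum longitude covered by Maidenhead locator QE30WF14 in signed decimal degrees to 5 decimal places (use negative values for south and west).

Field Q=16, E=4: +16·20° lon, +4·10° lat → SW at lon 140°, lat -50°.
Square 3, 0: +3·2° lon, +0·1° lat → SW at lon 146°, lat -50°.
Subsquare w=22, f=5: +22·0.0833333° lon, +5·0.0416667° lat → SW at lon 147.833°, lat -49.7917°.
Extended square 1, 4: +1·0.00833333° lon, +4·0.00416667° lat → SW at lon 147.842°, lat -49.775°.
Cell spans 0.00833333° lon × 0.00416667° lat. NE corner is SW corner plus one full cell.
latitude -49.77083, longitude 147.85000.

-49.77083, 147.85000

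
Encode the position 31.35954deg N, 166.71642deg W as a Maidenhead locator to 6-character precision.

AM61pi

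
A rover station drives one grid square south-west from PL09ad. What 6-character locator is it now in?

OL99xc

Longitude subsquare a = 0; −1 → -1, wraps to 23 = x, carry into square.
Longitude square 0; −1 → -1, wraps to 9, carry into field.
Longitude field P = 15; −1 → 14 = O.
Latitude subsquare d = 3; −1 → 2 = c.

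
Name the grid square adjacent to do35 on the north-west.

Longitude square 3; −1 → 2.
Latitude square 5; +1 → 6.

DO26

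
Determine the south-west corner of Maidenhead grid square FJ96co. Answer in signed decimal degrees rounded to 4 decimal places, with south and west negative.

6.5833, -61.8333

Field F=5, J=9: +5·20° lon, +9·10° lat → SW at lon -80°, lat 0°.
Square 9, 6: +9·2° lon, +6·1° lat → SW at lon -62°, lat 6°.
Subsquare c=2, o=14: +2·0.0833333° lon, +14·0.0416667° lat → SW at lon -61.8333°, lat 6.58333°.
latitude 6.5833, longitude -61.8333.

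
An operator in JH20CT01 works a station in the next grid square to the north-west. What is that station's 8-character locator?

JH20bt92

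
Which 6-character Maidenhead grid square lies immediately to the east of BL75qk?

BL75rk

Longitude subsquare q = 16; +1 → 17 = r.
The latitude characters are unchanged.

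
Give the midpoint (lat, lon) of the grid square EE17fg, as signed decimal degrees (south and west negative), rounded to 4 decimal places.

-42.7292, -97.5417

Field E=4, E=4: +4·20° lon, +4·10° lat → SW at lon -100°, lat -50°.
Square 1, 7: +1·2° lon, +7·1° lat → SW at lon -98°, lat -43°.
Subsquare f=5, g=6: +5·0.0833333° lon, +6·0.0416667° lat → SW at lon -97.5833°, lat -42.75°.
Cell spans 0.0833333° lon × 0.0416667° lat. Centre is SW corner plus half of each.
latitude -42.7292, longitude -97.5417.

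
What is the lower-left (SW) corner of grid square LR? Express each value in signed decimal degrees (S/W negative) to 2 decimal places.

Field L=11, R=17: +11·20° lon, +17·10° lat → SW at lon 40°, lat 80°.
latitude 80.00, longitude 40.00.

80.00, 40.00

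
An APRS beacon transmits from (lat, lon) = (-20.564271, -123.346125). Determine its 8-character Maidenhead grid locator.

Offset from 180°W / 90°S: lon 56.65387°, lat 69.43573°.
Field (20°×10°, letters A–R): 56.65387/20 → 2 → C, 69.43573/10 → 6 → G; chars CG.
Square (2°×1°, digits 0–9): 16.65387/2 → 8, 9.43573/1 → 9; chars 89.
Subsquare (5′×2.5′, letters a–x): 0.65387/0.0833333 → 7 → h, 0.43573/0.0416667 → 10 → k; chars hk.
Extended square (30″×15″, digits 0–9): 0.07054/0.00833333 → 8, 0.01906/0.00416667 → 4; chars 84.

CG89hk84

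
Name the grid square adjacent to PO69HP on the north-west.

Longitude subsquare h = 7; −1 → 6 = g.
Latitude subsquare p = 15; +1 → 16 = q.

PO69gq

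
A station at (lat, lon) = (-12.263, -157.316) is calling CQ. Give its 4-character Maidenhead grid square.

Add 180° to longitude and 90° to latitude: 22.68, 77.74.
Field: lon ⌊22.68/20⌋ = 1 → B; lat ⌊77.74/10⌋ = 7 → H.
Square: lon ⌊2.68/2⌋ = 1; lat ⌊7.74/1⌋ = 7.

BH17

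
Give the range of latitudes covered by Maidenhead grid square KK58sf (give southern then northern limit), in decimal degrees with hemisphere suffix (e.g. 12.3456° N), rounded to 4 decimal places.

18.2083° N, 18.2500° N

Field K=10, K=10: +10·20° lon, +10·10° lat → SW at lon 20°, lat 10°.
Square 5, 8: +5·2° lon, +8·1° lat → SW at lon 30°, lat 18°.
Subsquare s=18, f=5: +18·0.0833333° lon, +5·0.0416667° lat → SW at lon 31.5°, lat 18.2083°.
Cell spans 0.0833333° lon × 0.0416667° lat.
south 18.2083° N, north 18.2500° N.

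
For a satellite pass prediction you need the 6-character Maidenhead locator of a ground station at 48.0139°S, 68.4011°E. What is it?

Shift to the Maidenhead origin (180°W, 90°S): lon 248.4011, lat 41.9861.
Field: 248.4011/20 → 12 → M, 41.9861/10 → 4 → E; chars ME.
Square: 8.4011/2 → 4, 1.9861/1 → 1; chars 41.
Subsquare: 0.4011/0.0833333 → 4 → e, 0.9861/0.0416667 → 23 → x; chars ex.

ME41ex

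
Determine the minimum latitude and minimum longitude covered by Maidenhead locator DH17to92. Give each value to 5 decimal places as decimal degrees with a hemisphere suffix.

12.40833° S, 116.34167° W

Field D=3, H=7: +3·20° lon, +7·10° lat → SW at lon -120°, lat -20°.
Square 1, 7: +1·2° lon, +7·1° lat → SW at lon -118°, lat -13°.
Subsquare t=19, o=14: +19·0.0833333° lon, +14·0.0416667° lat → SW at lon -116.417°, lat -12.4167°.
Extended square 9, 2: +9·0.00833333° lon, +2·0.00416667° lat → SW at lon -116.342°, lat -12.4083°.
latitude 12.40833° S, longitude 116.34167° W.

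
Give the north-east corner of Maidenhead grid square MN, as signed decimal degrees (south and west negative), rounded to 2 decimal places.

50.00, 80.00

Field M=12, N=13: +12·20° lon, +13·10° lat → SW at lon 60°, lat 40°.
Cell spans 20° lon × 10° lat. NE corner is SW corner plus one full cell.
latitude 50.00, longitude 80.00.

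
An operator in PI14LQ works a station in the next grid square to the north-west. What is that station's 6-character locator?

Longitude subsquare l = 11; −1 → 10 = k.
Latitude subsquare q = 16; +1 → 17 = r.

PI14kr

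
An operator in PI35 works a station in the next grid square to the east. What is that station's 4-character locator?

PI45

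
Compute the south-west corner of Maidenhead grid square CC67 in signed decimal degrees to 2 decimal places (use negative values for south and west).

Field C=2, C=2: +2·20° lon, +2·10° lat → SW at lon -140°, lat -70°.
Square 6, 7: +6·2° lon, +7·1° lat → SW at lon -128°, lat -63°.
latitude -63.00, longitude -128.00.

-63.00, -128.00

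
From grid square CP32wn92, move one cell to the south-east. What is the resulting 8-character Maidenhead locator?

CP32xn01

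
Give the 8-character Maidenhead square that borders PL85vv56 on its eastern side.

Longitude extended square 5; +1 → 6.
The latitude characters are unchanged.

PL85vv66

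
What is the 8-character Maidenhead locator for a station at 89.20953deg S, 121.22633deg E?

Add 180° to longitude and 90° to latitude: 301.22633, 0.79047.
Field (20°×10°, letters A–R): 301.22633/20 → 15 → P, 0.79047/10 → 0 → A; chars PA.
Square (2°×1°, digits 0–9): 1.22633/2 → 0, 0.79047/1 → 0; chars 00.
Subsquare (5′×2.5′, letters a–x): 1.22633/0.0833333 → 14 → o, 0.79047/0.0416667 → 18 → s; chars os.
Extended square (30″×15″, digits 0–9): 0.05966/0.00833333 → 7, 0.04047/0.00416667 → 9; chars 79.

PA00os79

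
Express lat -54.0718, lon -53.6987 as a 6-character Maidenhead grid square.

GD35dw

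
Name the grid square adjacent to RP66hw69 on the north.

Latitude extended square 9; +1 → 10, wraps to 0, carry into subsquare.
Latitude subsquare w = 22; +1 → 23 = x.
The longitude characters are unchanged.

RP66hx60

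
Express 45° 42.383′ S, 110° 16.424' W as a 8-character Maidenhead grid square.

Add 180° to longitude and 90° to latitude: 69.72627, 44.29362.
Field (20°×10°, letters A–R): lon ⌊69.72627/20⌋ = 3 → D; lat ⌊44.29362/10⌋ = 4 → E.
Square (2°×1°, digits 0–9): lon ⌊9.72627/2⌋ = 4; lat ⌊4.29362/1⌋ = 4.
Subsquare (5′×2.5′, letters a–x): lon ⌊1.72627/0.0833333⌋ = 20 → u; lat ⌊0.29362/0.0416667⌋ = 7 → h.
Extended square (30″×15″, digits 0–9): lon ⌊0.05960/0.00833333⌋ = 7; lat ⌊0.00195/0.00416667⌋ = 0.

DE44uh70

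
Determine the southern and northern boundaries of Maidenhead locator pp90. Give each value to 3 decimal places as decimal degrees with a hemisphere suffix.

Field P=15, P=15: +15·20° lon, +15·10° lat → SW at lon 120°, lat 60°.
Square 9, 0: +9·2° lon, +0·1° lat → SW at lon 138°, lat 60°.
Cell spans 2° lon × 1° lat.
south 60.000° N, north 61.000° N.

60.000° N, 61.000° N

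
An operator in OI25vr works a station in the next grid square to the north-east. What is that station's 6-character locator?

Longitude subsquare v = 21; +1 → 22 = w.
Latitude subsquare r = 17; +1 → 18 = s.

OI25ws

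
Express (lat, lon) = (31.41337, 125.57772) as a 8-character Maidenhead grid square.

Add 180° to longitude and 90° to latitude: 305.57772, 121.41337.
Field (20°×10°, letters A–R): 305.57772/20 → 15 → P, 121.41337/10 → 12 → M; chars PM.
Square (2°×1°, digits 0–9): 5.57772/2 → 2, 1.41337/1 → 1; chars 21.
Subsquare (5′×2.5′, letters a–x): 1.57772/0.0833333 → 18 → s, 0.41337/0.0416667 → 9 → j; chars sj.
Extended square (30″×15″, digits 0–9): 0.07772/0.00833333 → 9, 0.03837/0.00416667 → 9; chars 99.

PM21sj99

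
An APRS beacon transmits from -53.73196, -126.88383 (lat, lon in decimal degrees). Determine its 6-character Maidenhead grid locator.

CD66ng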